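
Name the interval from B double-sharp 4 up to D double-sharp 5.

minor 3rd

B to D spans three letter names (B-C-D) — that makes it a third of some quality.
At 3 semitones, B##4→D##5 falls one short of a major third: minor.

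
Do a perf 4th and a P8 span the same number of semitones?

A perfect fourth is 5 semitones but a perfect octave is 12 semitones — different sizes.

No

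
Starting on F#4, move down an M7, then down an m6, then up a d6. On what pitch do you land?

Gb3

A major seventh down from F#4 is G3.
A minor sixth down from G3 is B2.
Up a diminished sixth from B2: Gb3 (7 semitones up).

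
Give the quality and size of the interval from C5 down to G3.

Descending from C5 to G3 is the same interval as ascending G3 to C5.
G to C spans four letter names (G-A-B-C), plus an octave: an eleventh.
Counting semitones, G3→C5 is 17, which is the perfect eleventh.
(Equivalently, a compound perfect fourth: a perfect fourth plus an octave.)

perfect eleventh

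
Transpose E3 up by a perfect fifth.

B3

Five letter names up from E: B.
A perfect fifth is 7 semitones; 7 semitones up from E3 gives B3.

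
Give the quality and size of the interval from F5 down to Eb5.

major second

Descending from F5 to Eb5 is the same interval as ascending Eb5 to F5.
E to F spans two letter names (E-F) — that makes it a second of some quality.
Counting semitones, Eb5→F5 is 2, which is the major second.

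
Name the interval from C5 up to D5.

C to D spans two letter names (C-D) — that makes it a second of some quality.
C5 to D5 is 2 semitones, matching the major second exactly, so the quality is major.

M2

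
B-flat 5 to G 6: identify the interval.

B to G spans six letter names (B-C-D-E-F-G), so the interval is some kind of sixth.
Counting semitones, Bb5→G6 is 9, which is the major sixth.

major sixth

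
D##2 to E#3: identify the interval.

D to E spans two letter names (D-E), plus an octave, so the interval is some kind of ninth.
At 13 semitones, D##2→E#3 falls one short of a major ninth: minor.
(Equivalently, a compound minor second: a minor second plus an octave.)

minor 9th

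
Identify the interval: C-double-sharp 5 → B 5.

diminished seventh

C to B spans seven letter names (C-D-E-F-G-A-B): a seventh.
A major seventh would be 11 semitones; C##5 to B5 is 9, two semitones narrower, so the interval is diminished.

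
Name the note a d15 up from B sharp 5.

A fifteenth keeps the letter name B, two octaves up from B.
Moving 23 semitones up from B#5 (the size of a diminished fifteenth) reaches B7.

B 7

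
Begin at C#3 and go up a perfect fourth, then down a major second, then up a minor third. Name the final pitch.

C#3 up a perfect fourth → F#3 (5 semitones).
F#3 down a major second → E3 (2 semitones).
E3 up a minor third → G3 (3 semitones).

G3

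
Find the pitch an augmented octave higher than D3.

D#4

An octave keeps the letter name D, an octave up from D.
Moving 13 semitones up from D3 (the size of an augmented octave) reaches D#4.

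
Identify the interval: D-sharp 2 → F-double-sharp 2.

major third

D to F spans three letter names (D-E-F) — that makes it a third of some quality.
D#2 to F##2 is 4 semitones, matching the major third exactly, so the quality is major.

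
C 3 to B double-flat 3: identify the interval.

C to B spans seven letter names (C-D-E-F-G-A-B): a seventh.
The major seventh is 11 semitones; here we have 9, two semitones narrower: diminished.

d7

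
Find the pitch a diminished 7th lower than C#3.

Seven letter names down from C: D.
Moving 9 semitones down from C#3 (the size of a diminished seventh) reaches D##2.

D##2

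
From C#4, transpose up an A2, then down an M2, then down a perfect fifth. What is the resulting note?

F##3

C#4 up an augmented second → D##4 (3 semitones).
D##4 down a major second → C##4 (2 semitones).
C##4 down a perfect fifth → F##3 (7 semitones).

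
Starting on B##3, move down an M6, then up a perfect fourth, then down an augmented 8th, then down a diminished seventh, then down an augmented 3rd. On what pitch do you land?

Down a major sixth from B##3: D##3 (9 semitones down).
A perfect fourth up from D##3 is G##3.
Down an augmented octave from G##3: G#2 (13 semitones down).
G#2 down a diminished seventh → A##1 (9 semitones).
Down an augmented third from A##1: F#1 (5 semitones down).

F#1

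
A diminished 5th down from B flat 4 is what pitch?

E 4

Counting five letter names down from B lands on E.
A diminished fifth spans 6 semitones, so from Bb4 the target pitch is E4.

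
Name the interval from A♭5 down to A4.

Descending from Ab5 to A4 is the same interval as ascending A4 to Ab5.
A to A is the same letter name, plus an octave — that makes it an octave of some quality.
A perfect octave would be 12 semitones; A4 to Ab5 is 11, one semitone narrower, so the interval is diminished.

diminished octave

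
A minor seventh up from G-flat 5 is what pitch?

Counting seven letter names up from G lands on F.
A minor seventh is 10 semitones; 10 semitones up from Gb5 gives Fb6.

F-flat 6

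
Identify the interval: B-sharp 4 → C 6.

B to C spans two letter names (B-C), plus an octave — that makes it a ninth of some quality.
A major ninth would be 14 semitones; B#4 to C6 is 12, two semitones narrower, so the interval is diminished.

d9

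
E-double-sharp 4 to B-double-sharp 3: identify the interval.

perfect 4th

Descending from E##4 to B##3 is the same interval as ascending B##3 to E##4.
B to E spans four letter names (B-C-D-E) — that makes it a fourth of some quality.
B##3 to E##4 is 5 semitones, matching the perfect fourth exactly, so the quality is perfect.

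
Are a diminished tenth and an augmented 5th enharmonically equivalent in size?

No

A diminished tenth spans 14 semitones; an augmented fifth spans 8 semitones. They differ by 6.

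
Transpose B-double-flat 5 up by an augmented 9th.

C 7

Two letters up from B (plus an octave) reaches C.
An augmented ninth is 15 semitones; 15 semitones up from Bbb5 gives C7.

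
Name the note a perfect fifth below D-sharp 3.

Counting five letter names down from D lands on G.
A perfect fifth spans 7 semitones, so from D#3 the target pitch is G#2.

G-sharp 2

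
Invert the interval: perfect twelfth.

perfect fourth

First reduce the compound perfect twelfth to its simple form, a perfect fifth.
The rule of nine gives the new number: 9 − 5 = 4, so a fifth becomes a fourth.
The quality also flips — perfect stays perfect — giving a perfect fourth.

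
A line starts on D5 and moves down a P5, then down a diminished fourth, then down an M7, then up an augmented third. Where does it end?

D5 down a perfect fifth → G4 (7 semitones).
A diminished fourth down from G4 is D#4.
A major seventh down from D#4 is E3.
E3 up an augmented third → G##3 (5 semitones).

G##3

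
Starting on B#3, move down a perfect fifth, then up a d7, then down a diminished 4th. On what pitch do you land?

A#3

A perfect fifth down from B#3 is E#3.
A diminished seventh up from E#3 is D4.
D4 down a diminished fourth → A#3 (4 semitones).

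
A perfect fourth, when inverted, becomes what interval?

Inverted interval numbers add to nine, so a fourth pairs with a fifth (4 + 5 = 9).
Quality inverts too: perfect stays perfect. That makes the inversion a perfect fifth.

P5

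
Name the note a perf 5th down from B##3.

Five letter names down from B: E.
Moving 7 semitones down from B##3 (the size of a perfect fifth) reaches E##3.

E##3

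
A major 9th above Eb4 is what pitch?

Counting two letter names plus an octave up from E lands on F.
Moving 14 semitones up from Eb4 (the size of a major ninth) reaches F5.

F5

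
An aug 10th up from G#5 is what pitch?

B##6

Three letters up from G (plus an octave) reaches B.
An augmented tenth spans 17 semitones, so from G#5 the target pitch is B##6.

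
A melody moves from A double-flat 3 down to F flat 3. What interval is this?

Descending from Abb3 to Fb3 is the same interval as ascending Fb3 to Abb3.
F to A spans three letter names (F-G-A) — that makes it a third of some quality.
A major third would be 4 semitones, but Fb3 to Abb3 is 3 — one semitone narrower, making it a minor third.

m3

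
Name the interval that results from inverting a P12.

perfect 4th

First reduce the compound perfect twelfth to its simple form, a perfect fifth.
Interval numbers invert to sum to nine: 5 + 4 = 9, so a fifth inverts to a fourth.
Quality inverts too: perfect stays perfect. That makes the inversion a perfect fourth.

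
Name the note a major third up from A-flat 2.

C 3

Three letter names up from A: C.
A major third is 4 semitones; 4 semitones up from Ab2 gives C3.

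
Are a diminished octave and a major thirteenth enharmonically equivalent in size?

No

11 semitones (diminished octave) vs 21 semitones (major thirteenth): not equal.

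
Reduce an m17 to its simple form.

m3

Each octave removed subtracts seven from the number: 17 − 14 = 3.
That makes a minor seventeenth a compound minor third — 2 octaves plus a minor third.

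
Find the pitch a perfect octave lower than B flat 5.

An octave keeps the letter name B, an octave down from B.
A perfect octave is 12 semitones; 12 semitones down from Bb5 gives Bb4.

B flat 4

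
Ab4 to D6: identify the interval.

A to D spans four letter names (A-B-C-D), plus an octave, so the interval is some kind of eleventh.
Ab4 to D6 spans 18 semitones — one semitone wider than the perfect eleventh (17) — giving an augmented eleventh.
(Equivalently, a compound augmented fourth: an augmented fourth plus an octave.)

A11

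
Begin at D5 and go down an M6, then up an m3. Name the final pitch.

Ab4

A major sixth down from D5 is F4.
Up a minor third from F4: Ab4 (3 semitones up).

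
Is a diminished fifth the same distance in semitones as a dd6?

A diminished fifth spans 6 semitones, and a doubly diminished sixth also spans 6 semitones — they're enharmonic.

Yes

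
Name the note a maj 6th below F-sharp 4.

The sixth takes the letter from F down to A.
A major sixth is 9 semitones; 9 semitones down from F#4 gives A3.

A 3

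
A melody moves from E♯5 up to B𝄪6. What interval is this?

E to B spans five letter names (E-F-G-A-B), plus an octave: a twelfth.
The perfect twelfth is 19 semitones; here we have 20, one semitone wider: augmented.
(Equivalently, a compound augmented fifth: an augmented fifth plus an octave.)

augmented twelfth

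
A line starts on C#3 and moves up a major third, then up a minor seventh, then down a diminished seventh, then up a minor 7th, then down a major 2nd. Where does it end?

C##4

Up a major third from C#3: E#3 (4 semitones up).
Up a minor seventh from E#3: D#4 (10 semitones up).
Down a diminished seventh from D#4: E##3 (9 semitones down).
E##3 up a minor seventh → D##4 (10 semitones).
A major second down from D##4 is C##4.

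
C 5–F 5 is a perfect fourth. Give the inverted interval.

Interval numbers invert to sum to nine: 4 + 5 = 9, so a fourth inverts to a fifth.
And perfect stays perfect under inversion, so we get a perfect fifth.

perfect fifth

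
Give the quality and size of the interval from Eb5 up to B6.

E to B spans five letter names (E-F-G-A-B), plus an octave, so the interval is some kind of twelfth.
A perfect twelfth would be 19 semitones; Eb5 to B6 is 20, one semitone wider, so the interval is augmented.
(Equivalently, a compound augmented fifth: an augmented fifth plus an octave.)

A12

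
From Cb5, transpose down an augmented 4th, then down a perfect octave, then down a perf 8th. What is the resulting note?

Gbb2

An augmented fourth down from Cb5 is Gbb4.
Gbb4 down a perfect octave → Gbb3 (12 semitones).
Down a perfect octave from Gbb3: Gbb2 (12 semitones down).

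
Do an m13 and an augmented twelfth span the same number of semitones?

A minor thirteenth spans 20 semitones, and an augmented twelfth also spans 20 semitones — they're enharmonic.

Yes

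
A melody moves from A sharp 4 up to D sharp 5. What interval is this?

A to D spans four letter names (A-B-C-D), so the interval is some kind of fourth.
Counting semitones, A#4→D#5 is 5, which is the perfect fourth.

perfect 4th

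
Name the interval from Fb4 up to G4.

F to G spans two letter names (F-G): a second.
Fb4 to G4 spans 3 semitones — one semitone wider than the major second (2) — giving an augmented second.

augmented second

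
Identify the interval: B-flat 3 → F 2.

Descending from Bb3 to F2 is the same interval as ascending F2 to Bb3.
F to B spans four letter names (F-G-A-B), plus an octave: an eleventh.
Counting semitones, F2→Bb3 is 17, which is the perfect eleventh.
(Equivalently, a compound perfect fourth: a perfect fourth plus an octave.)

perfect 11th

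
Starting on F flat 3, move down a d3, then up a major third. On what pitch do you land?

F sharp 3

A diminished third down from Fb3 is D3.
D3 up a major third → F#3 (4 semitones).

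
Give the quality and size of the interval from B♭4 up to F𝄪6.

AA12

B to F spans five letter names (B-C-D-E-F), plus an octave — that makes it a twelfth of some quality.
The perfect twelfth is 19 semitones; here we have 21, two semitones wider: doubly augmented.
(Equivalently, a compound doubly augmented fifth: a doubly augmented fifth plus an octave.)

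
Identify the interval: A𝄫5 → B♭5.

A to B spans two letter names (A-B), so the interval is some kind of second.
A major second would be 2 semitones; Abb5 to Bb5 is 3, one semitone wider, so the interval is augmented.

augmented second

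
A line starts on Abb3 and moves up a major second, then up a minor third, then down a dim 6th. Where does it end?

F3

A major second up from Abb3 is Bbb3.
Bbb3 up a minor third → Dbb4 (3 semitones).
Down a diminished sixth from Dbb4: F3 (7 semitones down).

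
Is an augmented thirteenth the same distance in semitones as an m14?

An augmented thirteenth spans 22 semitones, and a minor fourteenth also spans 22 semitones — they're enharmonic.

Yes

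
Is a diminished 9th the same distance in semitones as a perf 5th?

A diminished ninth is 12 semitones but a perfect fifth is 7 semitones — different sizes.

No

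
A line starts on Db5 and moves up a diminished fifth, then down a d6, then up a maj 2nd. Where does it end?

A diminished fifth up from Db5 is Abb5.
Down a diminished sixth from Abb5: C5 (7 semitones down).
Up a major second from C5: D5 (2 semitones up).

D5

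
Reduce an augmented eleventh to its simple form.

Each octave removed subtracts seven from the number: 11 − 7 = 4.
That makes an augmented eleventh a compound augmented fourth — an octave plus an augmented fourth.

A4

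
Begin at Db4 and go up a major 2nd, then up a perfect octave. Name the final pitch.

A major second up from Db4 is Eb4.
Up a perfect octave from Eb4: Eb5 (12 semitones up).

Eb5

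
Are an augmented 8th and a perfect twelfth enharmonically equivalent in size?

No

An augmented octave is 13 semitones but a perfect twelfth is 19 semitones — different sizes.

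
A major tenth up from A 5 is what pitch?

C-sharp 7

Counting three letter names plus an octave up from A lands on C.
Moving 16 semitones up from A5 (the size of a major tenth) reaches C#7.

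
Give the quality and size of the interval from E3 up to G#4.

major 10th

E to G spans three letter names (E-F-G), plus an octave: a tenth.
Counting semitones, E3→G#4 is 16, which is the major tenth.
(Equivalently, a compound major third: a major third plus an octave.)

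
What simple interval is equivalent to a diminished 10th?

Each octave removed subtracts seven from the number: 10 − 7 = 3.
Quality carries through unchanged, so the simple form is a diminished third.

d3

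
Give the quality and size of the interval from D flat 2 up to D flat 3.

perfect 8th

D to D is the same letter name, plus an octave, so the interval is some kind of octave.
The perfect octave spans 12 semitones, and Db2 to Db3 is exactly 12 semitones — so this is a perfect octave.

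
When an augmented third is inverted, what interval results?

diminished 6th

The rule of nine gives the new number: 9 − 3 = 6, so a third becomes a sixth.
The quality also flips — augmented becomes diminished — giving a diminished sixth.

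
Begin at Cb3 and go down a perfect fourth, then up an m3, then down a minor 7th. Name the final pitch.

Cb2

A perfect fourth down from Cb3 is Gb2.
Up a minor third from Gb2: Bbb2 (3 semitones up).
Down a minor seventh from Bbb2: Cb2 (10 semitones down).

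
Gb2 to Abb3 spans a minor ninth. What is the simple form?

m2

Subtracting seven from the interval number removes an octave: 9 − 7 = 2.
So a minor ninth is an octave plus a minor second. The quality is unchanged.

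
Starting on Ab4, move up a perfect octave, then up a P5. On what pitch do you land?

Up a perfect octave from Ab4: Ab5 (12 semitones up).
Ab5 up a perfect fifth → Eb6 (7 semitones).

Eb6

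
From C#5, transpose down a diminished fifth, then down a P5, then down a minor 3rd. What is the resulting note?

Down a diminished fifth from C#5: F##4 (6 semitones down).
Down a perfect fifth from F##4: B#3 (7 semitones down).
Down a minor third from B#3: G##3 (3 semitones down).

G##3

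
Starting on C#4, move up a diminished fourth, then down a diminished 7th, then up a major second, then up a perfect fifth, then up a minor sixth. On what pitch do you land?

C#5

A diminished fourth up from C#4 is F4.
A diminished seventh down from F4 is G#3.
G#3 up a major second → A#3 (2 semitones).
Up a perfect fifth from A#3: E#4 (7 semitones up).
A minor sixth up from E#4 is C#5.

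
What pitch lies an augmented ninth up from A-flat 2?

The ninth's letter: A up two letter names plus an octave → B.
Moving 15 semitones up from Ab2 (the size of an augmented ninth) reaches B3.

B 3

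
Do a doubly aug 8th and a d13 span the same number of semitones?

No

14 semitones (doubly augmented octave) vs 19 semitones (diminished thirteenth): not equal.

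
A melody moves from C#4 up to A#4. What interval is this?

C to A spans six letter names (C-D-E-F-G-A) — that makes it a sixth of some quality.
Counting semitones, C#4→A#4 is 9, which is the major sixth.

major sixth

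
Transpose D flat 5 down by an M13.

The thirteenth's letter: D down six letter names plus an octave → F.
A major thirteenth is 21 semitones; 21 semitones down from Db5 gives Fb3.

F flat 3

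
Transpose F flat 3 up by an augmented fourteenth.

Seven letters up from F (plus an octave) reaches E.
An augmented fourteenth spans 24 semitones, so from Fb3 the target pitch is E5.

E 5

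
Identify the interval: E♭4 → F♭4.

m2

E to F spans two letter names (E-F) — that makes it a second of some quality.
Eb4 to Fb4 is 1 semitone, a half step short of the major second (2), so this is minor.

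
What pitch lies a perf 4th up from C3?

Four letter names up from C: F.
A perfect fourth spans 5 semitones, so from C3 the target pitch is F3.

F3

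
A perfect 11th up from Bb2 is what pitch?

Eb4

Four letters up from B (plus an octave) reaches E.
A perfect eleventh is 17 semitones; 17 semitones up from Bb2 gives Eb4.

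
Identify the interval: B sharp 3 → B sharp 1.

Descending from B#3 to B#1 is the same interval as ascending B#1 to B#3.
B to B is the same letter name, plus 2 octaves: a fifteenth.
The perfect fifteenth spans 24 semitones, and B#1 to B#3 is exactly 24 semitones — so this is a perfect fifteenth.
(Equivalently, a compound perfect octave: a perfect octave plus an octave.)

P15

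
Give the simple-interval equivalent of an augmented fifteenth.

Subtracting seven from the interval number removes an octave: 15 − 7 = 8.
That makes an augmented fifteenth a compound augmented octave — an octave plus an augmented octave.

augmented 8th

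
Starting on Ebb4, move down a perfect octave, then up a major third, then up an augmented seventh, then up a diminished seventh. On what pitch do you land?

Eb5

Ebb4 down a perfect octave → Ebb3 (12 semitones).
Ebb3 up a major third → Gb3 (4 semitones).
Gb3 up an augmented seventh → F#4 (12 semitones).
F#4 up a diminished seventh → Eb5 (9 semitones).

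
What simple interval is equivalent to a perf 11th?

perfect fourth

Each octave removed subtracts seven from the number: 11 − 7 = 4.
That makes a perfect eleventh a compound perfect fourth — an octave plus a perfect fourth.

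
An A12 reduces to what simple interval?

Take out an octave (7 from the number): 12 − 7 = 5.
Quality carries through unchanged, so the simple form is an augmented fifth.

augmented fifth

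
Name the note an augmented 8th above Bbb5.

Bb6

For an octave the letter name doesn't change: still B, an octave up.
Moving 13 semitones up from Bbb5 (the size of an augmented octave) reaches Bb6.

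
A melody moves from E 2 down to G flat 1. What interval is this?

augmented sixth

Descending from E2 to Gb1 is the same interval as ascending Gb1 to E2.
G to E spans six letter names (G-A-B-C-D-E): a sixth.
A major sixth would be 9 semitones; Gb1 to E2 is 10, one semitone wider, so the interval is augmented.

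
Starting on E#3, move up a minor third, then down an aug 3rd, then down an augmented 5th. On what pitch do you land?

Up a minor third from E#3: G#3 (3 semitones up).
An augmented third down from G#3 is Eb3.
Down an augmented fifth from Eb3: Abb2 (8 semitones down).

Abb2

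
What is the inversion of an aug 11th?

First reduce the compound augmented eleventh to its simple form, an augmented fourth.
Interval numbers invert to sum to nine: 4 + 5 = 9, so a fourth inverts to a fifth.
And augmented becomes diminished under inversion, so we get a diminished fifth.

d5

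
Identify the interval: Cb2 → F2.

C to F spans four letter names (C-D-E-F): a fourth.
A perfect fourth would be 5 semitones; Cb2 to F2 is 6, one semitone wider, so the interval is augmented.

augmented fourth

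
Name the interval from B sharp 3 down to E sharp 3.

Descending from B#3 to E#3 is the same interval as ascending E#3 to B#3.
E to B spans five letter names (E-F-G-A-B): a fifth.
The perfect fifth spans 7 semitones, and E#3 to B#3 is exactly 7 semitones — so this is a perfect fifth.

perfect fifth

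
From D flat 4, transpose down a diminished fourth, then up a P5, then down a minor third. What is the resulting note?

C sharp 4

A diminished fourth down from Db4 is A3.
A perfect fifth up from A3 is E4.
A minor third down from E4 is C#4.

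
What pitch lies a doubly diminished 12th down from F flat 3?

Five letters down from F (plus an octave) reaches B.
A doubly diminished twelfth spans 17 semitones, so from Fb3 the target pitch is B1.

B 1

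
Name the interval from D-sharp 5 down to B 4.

Descending from D#5 to B4 is the same interval as ascending B4 to D#5.
B to D spans three letter names (B-C-D) — that makes it a third of some quality.
B4 to D#5 is 4 semitones, matching the major third exactly, so the quality is major.

M3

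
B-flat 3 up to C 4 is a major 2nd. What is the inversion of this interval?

Interval numbers invert to sum to nine: 2 + 7 = 9, so a second inverts to a seventh.
Quality inverts too: major becomes minor. That makes the inversion a minor seventh.

m7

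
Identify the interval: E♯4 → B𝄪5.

augmented 12th

E to B spans five letter names (E-F-G-A-B), plus an octave: a twelfth.
E#4 to B##5 spans 20 semitones — one semitone wider than the perfect twelfth (19) — giving an augmented twelfth.
(Equivalently, a compound augmented fifth: an augmented fifth plus an octave.)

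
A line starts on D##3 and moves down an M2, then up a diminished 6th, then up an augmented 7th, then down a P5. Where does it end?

Down a major second from D##3: C##3 (2 semitones down).
C##3 up a diminished sixth → A3 (7 semitones).
A3 up an augmented seventh → G##4 (12 semitones).
A perfect fifth down from G##4 is C##4.

C##4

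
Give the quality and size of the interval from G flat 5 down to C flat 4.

perfect twelfth

Descending from Gb5 to Cb4 is the same interval as ascending Cb4 to Gb5.
C to G spans five letter names (C-D-E-F-G), plus an octave — that makes it a twelfth of some quality.
Counting semitones, Cb4→Gb5 is 19, which is the perfect twelfth.
(Equivalently, a compound perfect fifth: a perfect fifth plus an octave.)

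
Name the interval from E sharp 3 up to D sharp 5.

minor 14th

E to D spans seven letter names (E-F-G-A-B-C-D), plus an octave: a fourteenth.
E#3 to D#5 is 22 semitones, a half step short of the major fourteenth (23), so this is minor.
(Equivalently, a compound minor seventh: a minor seventh plus an octave.)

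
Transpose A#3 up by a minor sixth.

The sixth takes the letter from A up to F.
Moving 8 semitones up from A#3 (the size of a minor sixth) reaches F#4.

F#4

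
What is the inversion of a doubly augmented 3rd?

doubly diminished sixth

Interval numbers invert to sum to nine: 3 + 6 = 9, so a third inverts to a sixth.
The quality also flips — doubly augmented becomes doubly diminished — giving a doubly diminished sixth.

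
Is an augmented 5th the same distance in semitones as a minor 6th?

An augmented fifth spans 8 semitones, and a minor sixth also spans 8 semitones — they're enharmonic.

Yes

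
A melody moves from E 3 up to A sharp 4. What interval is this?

E to A spans four letter names (E-F-G-A), plus an octave, so the interval is some kind of eleventh.
The perfect eleventh is 17 semitones; here we have 18, one semitone wider: augmented.
(Equivalently, a compound augmented fourth: an augmented fourth plus an octave.)

A11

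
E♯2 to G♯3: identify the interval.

E to G spans three letter names (E-F-G), plus an octave, so the interval is some kind of tenth.
At 15 semitones, E#2→G#3 falls one short of a major tenth: minor.
(Equivalently, a compound minor third: a minor third plus an octave.)

minor tenth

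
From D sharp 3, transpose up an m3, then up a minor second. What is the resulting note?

A minor third up from D#3 is F#3.
A minor second up from F#3 is G3.

G 3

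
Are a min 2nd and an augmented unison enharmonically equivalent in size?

Yes

Both span 1 semitone: a minor second and an augmented unison are the same chromatic distance.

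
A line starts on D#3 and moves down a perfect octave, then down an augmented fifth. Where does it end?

A perfect octave down from D#3 is D#2.
Down an augmented fifth from D#2: G1 (8 semitones down).

G1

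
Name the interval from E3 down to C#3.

Descending from E3 to C#3 is the same interval as ascending C#3 to E3.
C to E spans three letter names (C-D-E): a third.
C#3 to E3 is 3 semitones, a half step short of the major third (4), so this is minor.

m3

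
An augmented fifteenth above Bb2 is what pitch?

For a fifteenth the letter name doesn't change: still B, two octaves up.
An augmented fifteenth is 25 semitones; 25 semitones up from Bb2 gives B4.

B4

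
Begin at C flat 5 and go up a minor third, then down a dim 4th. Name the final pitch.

Up a minor third from Cb5: Ebb5 (3 semitones up).
A diminished fourth down from Ebb5 is Bb4.

B flat 4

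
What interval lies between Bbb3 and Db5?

B to D spans three letter names (B-C-D), plus an octave, so the interval is some kind of tenth.
Bbb3 to Db5 is 16 semitones, matching the major tenth exactly, so the quality is major.
(Equivalently, a compound major third: a major third plus an octave.)

major tenth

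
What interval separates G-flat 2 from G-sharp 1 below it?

Descending from Gb2 to G#1 is the same interval as ascending G#1 to Gb2.
G to G is the same letter name, plus an octave: an octave.
The perfect octave is 12 semitones; here we have 10, two semitones narrower: doubly diminished.

doubly diminished octave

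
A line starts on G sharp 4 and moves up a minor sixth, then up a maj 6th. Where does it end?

A minor sixth up from G#4 is E5.
A major sixth up from E5 is C#6.

C sharp 6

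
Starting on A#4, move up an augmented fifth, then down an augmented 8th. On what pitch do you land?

Up an augmented fifth from A#4: E##5 (8 semitones up).
E##5 down an augmented octave → E#4 (13 semitones).

E#4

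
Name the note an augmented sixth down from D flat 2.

F double-flat 1

The sixth takes the letter from D down to F.
An augmented sixth is 10 semitones; 10 semitones down from Db2 gives Fbb1.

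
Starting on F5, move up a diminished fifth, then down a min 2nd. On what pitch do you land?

Bb5

A diminished fifth up from F5 is Cb6.
A minor second down from Cb6 is Bb5.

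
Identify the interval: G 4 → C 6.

P11

G to C spans four letter names (G-A-B-C), plus an octave: an eleventh.
G4 to C6 is 17 semitones, matching the perfect eleventh exactly, so the quality is perfect.
(Equivalently, a compound perfect fourth: a perfect fourth plus an octave.)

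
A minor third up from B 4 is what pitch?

Three letter names up from B: D.
A minor third is 3 semitones; 3 semitones up from B4 gives D5.

D 5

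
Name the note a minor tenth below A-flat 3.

Counting three letter names plus an octave down from A lands on F.
A minor tenth spans 15 semitones, so from Ab3 the target pitch is F2.

F 2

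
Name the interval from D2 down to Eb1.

Descending from D2 to Eb1 is the same interval as ascending Eb1 to D2.
E to D spans seven letter names (E-F-G-A-B-C-D) — that makes it a seventh of some quality.
Eb1 to D2 is 11 semitones, matching the major seventh exactly, so the quality is major.

major seventh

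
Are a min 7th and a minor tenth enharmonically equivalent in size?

A minor seventh spans 10 semitones; a minor tenth spans 15 semitones. They differ by 5.

No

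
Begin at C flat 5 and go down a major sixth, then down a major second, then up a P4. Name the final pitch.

G double-flat 4

Cb5 down a major sixth → Ebb4 (9 semitones).
A major second down from Ebb4 is Dbb4.
Up a perfect fourth from Dbb4: Gbb4 (5 semitones up).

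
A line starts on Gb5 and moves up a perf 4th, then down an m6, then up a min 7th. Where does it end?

Gb5 up a perfect fourth → Cb6 (5 semitones).
Cb6 down a minor sixth → Eb5 (8 semitones).
Up a minor seventh from Eb5: Db6 (10 semitones up).

Db6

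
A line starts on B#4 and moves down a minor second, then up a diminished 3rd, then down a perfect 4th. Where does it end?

A minor second down from B#4 is A##4.
A diminished third up from A##4 is C#5.
Down a perfect fourth from C#5: G#4 (5 semitones down).

G#4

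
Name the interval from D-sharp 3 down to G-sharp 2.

perfect 5th

Descending from D#3 to G#2 is the same interval as ascending G#2 to D#3.
G to D spans five letter names (G-A-B-C-D): a fifth.
Counting semitones, G#2→D#3 is 7, which is the perfect fifth.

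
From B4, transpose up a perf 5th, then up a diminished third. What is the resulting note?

Ab5

A perfect fifth up from B4 is F#5.
Up a diminished third from F#5: Ab5 (2 semitones up).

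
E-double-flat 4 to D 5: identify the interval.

E to D spans seven letter names (E-F-G-A-B-C-D) — that makes it a seventh of some quality.
The major seventh is 11 semitones; here we have 12, one semitone wider: augmented.

augmented 7th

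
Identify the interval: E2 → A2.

perfect 4th

E to A spans four letter names (E-F-G-A), so the interval is some kind of fourth.
The perfect fourth spans 5 semitones, and E2 to A2 is exactly 5 semitones — so this is a perfect fourth.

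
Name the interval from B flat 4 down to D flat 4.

Descending from Bb4 to Db4 is the same interval as ascending Db4 to Bb4.
D to B spans six letter names (D-E-F-G-A-B), so the interval is some kind of sixth.
The major sixth spans 9 semitones, and Db4 to Bb4 is exactly 9 semitones — so this is a major sixth.

major sixth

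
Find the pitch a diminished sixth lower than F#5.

The sixth takes the letter from F down to A.
Moving 7 semitones down from F#5 (the size of a diminished sixth) reaches A##4.

A##4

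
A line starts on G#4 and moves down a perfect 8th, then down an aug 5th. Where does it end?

C3

Down a perfect octave from G#4: G#3 (12 semitones down).
Down an augmented fifth from G#3: C3 (8 semitones down).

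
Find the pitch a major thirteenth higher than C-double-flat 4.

A-double-flat 5

Counting six letter names plus an octave up from C lands on A.
A major thirteenth is 21 semitones; 21 semitones up from Cbb4 gives Abb5.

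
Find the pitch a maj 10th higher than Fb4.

Ab5

Counting three letter names plus an octave up from F lands on A.
A major tenth is 16 semitones; 16 semitones up from Fb4 gives Ab5.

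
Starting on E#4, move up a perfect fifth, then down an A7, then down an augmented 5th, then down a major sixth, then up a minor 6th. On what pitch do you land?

Fbb3

E#4 up a perfect fifth → B#4 (7 semitones).
Down an augmented seventh from B#4: C4 (12 semitones down).
An augmented fifth down from C4 is Fb3.
Down a major sixth from Fb3: Abb2 (9 semitones down).
Abb2 up a minor sixth → Fbb3 (8 semitones).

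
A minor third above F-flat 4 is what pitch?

Three letter names up from F: A.
A minor third is 3 semitones; 3 semitones up from Fb4 gives Abb4.

A-double-flat 4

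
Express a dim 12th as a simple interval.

diminished fifth

Take out an octave (7 from the number): 12 − 7 = 5.
So a diminished twelfth is an octave plus a diminished fifth. The quality is unchanged.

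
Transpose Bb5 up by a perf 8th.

Bb6

An octave keeps the letter name B, an octave up from B.
Moving 12 semitones up from Bb5 (the size of a perfect octave) reaches Bb6.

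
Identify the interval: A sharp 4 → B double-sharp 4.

A2

A to B spans two letter names (A-B), so the interval is some kind of second.
The major second is 2 semitones; here we have 3, one semitone wider: augmented.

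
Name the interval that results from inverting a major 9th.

minor 7th

First reduce the compound major ninth to its simple form, a major second.
Interval numbers invert to sum to nine: 2 + 7 = 9, so a second inverts to a seventh.
Quality inverts too: major becomes minor. That makes the inversion a minor seventh.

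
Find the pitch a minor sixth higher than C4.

The sixth takes the letter from C up to A.
Moving 8 semitones up from C4 (the size of a minor sixth) reaches Ab4.

Ab4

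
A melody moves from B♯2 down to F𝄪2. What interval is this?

Descending from B#2 to F##2 is the same interval as ascending F##2 to B#2.
F to B spans four letter names (F-G-A-B) — that makes it a fourth of some quality.
F##2 to B#2 is 5 semitones, matching the perfect fourth exactly, so the quality is perfect.

perfect fourth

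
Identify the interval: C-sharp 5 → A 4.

Descending from C#5 to A4 is the same interval as ascending A4 to C#5.
A to C spans three letter names (A-B-C), so the interval is some kind of third.
Counting semitones, A4→C#5 is 4, which is the major third.

major third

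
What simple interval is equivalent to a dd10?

Subtracting seven from the interval number removes an octave: 10 − 7 = 3.
Quality carries through unchanged, so the simple form is a doubly diminished third.

doubly diminished 3rd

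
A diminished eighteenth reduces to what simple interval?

diminished fourth

Each octave removed subtracts seven from the number: 18 − 14 = 4.
So a diminished eighteenth is 2 octaves plus a diminished fourth. The quality is unchanged.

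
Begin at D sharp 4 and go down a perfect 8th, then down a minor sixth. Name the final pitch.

F double-sharp 2

A perfect octave down from D#4 is D#3.
D#3 down a minor sixth → F##2 (8 semitones).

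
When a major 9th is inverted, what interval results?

m7

First reduce the compound major ninth to its simple form, a major second.
Interval numbers invert to sum to nine: 2 + 7 = 9, so a second inverts to a seventh.
Quality inverts too: major becomes minor. That makes the inversion a minor seventh.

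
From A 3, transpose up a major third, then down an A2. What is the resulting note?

A major third up from A3 is C#4.
An augmented second down from C#4 is Bb3.

B flat 3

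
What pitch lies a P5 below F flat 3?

B double-flat 2

Five letter names down from F: B.
A perfect fifth spans 7 semitones, so from Fb3 the target pitch is Bbb2.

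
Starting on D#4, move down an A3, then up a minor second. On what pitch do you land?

Cb4

An augmented third down from D#4 is Bb3.
A minor second up from Bb3 is Cb4.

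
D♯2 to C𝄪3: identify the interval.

major 7th

D to C spans seven letter names (D-E-F-G-A-B-C), so the interval is some kind of seventh.
D#2 to C##3 is 11 semitones, matching the major seventh exactly, so the quality is major.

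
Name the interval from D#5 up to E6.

minor 9th

D to E spans two letter names (D-E), plus an octave: a ninth.
D#5 to E6 is 13 semitones, a half step short of the major ninth (14), so this is minor.
(Equivalently, a compound minor second: a minor second plus an octave.)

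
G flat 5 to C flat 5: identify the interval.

P5

Descending from Gb5 to Cb5 is the same interval as ascending Cb5 to Gb5.
C to G spans five letter names (C-D-E-F-G): a fifth.
Counting semitones, Cb5→Gb5 is 7, which is the perfect fifth.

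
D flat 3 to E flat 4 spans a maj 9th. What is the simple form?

Subtracting seven from the interval number removes an octave: 9 − 7 = 2.
So a major ninth is an octave plus a major second. The quality is unchanged.

M2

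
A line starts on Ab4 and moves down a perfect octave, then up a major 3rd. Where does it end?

Ab4 down a perfect octave → Ab3 (12 semitones).
Ab3 up a major third → C4 (4 semitones).

C4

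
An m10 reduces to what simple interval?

Take out an octave (7 from the number): 10 − 7 = 3.
Quality carries through unchanged, so the simple form is a minor third.

minor third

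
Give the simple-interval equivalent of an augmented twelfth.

Each octave removed subtracts seven from the number: 12 − 7 = 5.
Quality carries through unchanged, so the simple form is an augmented fifth.

augmented 5th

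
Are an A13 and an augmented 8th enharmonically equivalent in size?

No

An augmented thirteenth spans 22 semitones; an augmented octave spans 13 semitones. They differ by 9.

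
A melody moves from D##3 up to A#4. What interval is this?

D to A spans five letter names (D-E-F-G-A), plus an octave — that makes it a twelfth of some quality.
The perfect twelfth is 19 semitones; here we have 18, one semitone narrower: diminished.
(Equivalently, a compound diminished fifth: a diminished fifth plus an octave.)

diminished twelfth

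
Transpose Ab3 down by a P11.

Eb2

Four letters down from A (plus an octave) reaches E.
A perfect eleventh is 17 semitones; 17 semitones down from Ab3 gives Eb2.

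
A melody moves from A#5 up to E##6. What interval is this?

A5

A to E spans five letter names (A-B-C-D-E): a fifth.
A#5 to E##6 spans 8 semitones — one semitone wider than the perfect fifth (7) — giving an augmented fifth.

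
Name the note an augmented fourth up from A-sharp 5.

Counting four letter names up from A lands on D.
An augmented fourth is 6 semitones; 6 semitones up from A#5 gives D##6.

D-double-sharp 6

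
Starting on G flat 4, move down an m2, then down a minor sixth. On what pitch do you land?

Down a minor second from Gb4: F4 (1 semitone down).
F4 down a minor sixth → A3 (8 semitones).

A 3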